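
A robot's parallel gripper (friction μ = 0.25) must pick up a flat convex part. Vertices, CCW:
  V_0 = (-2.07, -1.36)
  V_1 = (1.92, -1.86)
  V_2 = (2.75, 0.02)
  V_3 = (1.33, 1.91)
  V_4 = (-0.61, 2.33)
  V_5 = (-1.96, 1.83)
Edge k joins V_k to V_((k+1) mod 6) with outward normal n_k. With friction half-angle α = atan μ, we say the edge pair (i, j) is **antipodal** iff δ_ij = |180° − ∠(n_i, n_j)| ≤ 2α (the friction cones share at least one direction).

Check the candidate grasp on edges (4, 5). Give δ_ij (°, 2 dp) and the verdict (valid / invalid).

δ = 112.30°, invalid

α = atan 0.25 = 14.04°;  2α = 28.07°
edge 4: e_4 = (-1.35, -0.50);  n_4 = (-0.3473, +0.9377)
edge 5: e_5 = (-0.11, -3.19);  n_5 = (-0.9994, +0.0345)
∠(n_4, n_5) = 67.70°
δ = |180° − 67.70°| = 112.30°
112.30° > 2α = 28.07°  →  invalid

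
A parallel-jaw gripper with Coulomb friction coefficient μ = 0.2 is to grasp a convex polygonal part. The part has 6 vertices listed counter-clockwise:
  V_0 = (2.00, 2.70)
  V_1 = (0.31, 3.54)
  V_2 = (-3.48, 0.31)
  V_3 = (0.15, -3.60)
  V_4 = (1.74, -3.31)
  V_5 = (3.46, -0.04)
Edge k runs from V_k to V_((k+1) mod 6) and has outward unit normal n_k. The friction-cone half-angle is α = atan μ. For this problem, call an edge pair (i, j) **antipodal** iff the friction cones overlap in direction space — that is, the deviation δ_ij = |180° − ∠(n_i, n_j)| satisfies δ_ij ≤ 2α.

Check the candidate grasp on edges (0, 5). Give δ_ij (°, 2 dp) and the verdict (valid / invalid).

δ = 144.48°, invalid

α = atan 0.2 = 11.31°;  2α = 22.62°
edge 0: e_0 = (-1.69, +0.84);  n_0 = (+0.4451, +0.8955)
edge 5: e_5 = (-1.46, +2.74);  n_5 = (+0.8825, +0.4703)
∠(n_0, n_5) = 35.52°
δ = |180° − 35.52°| = 144.48°
144.48° > 2α = 22.62°  →  invalid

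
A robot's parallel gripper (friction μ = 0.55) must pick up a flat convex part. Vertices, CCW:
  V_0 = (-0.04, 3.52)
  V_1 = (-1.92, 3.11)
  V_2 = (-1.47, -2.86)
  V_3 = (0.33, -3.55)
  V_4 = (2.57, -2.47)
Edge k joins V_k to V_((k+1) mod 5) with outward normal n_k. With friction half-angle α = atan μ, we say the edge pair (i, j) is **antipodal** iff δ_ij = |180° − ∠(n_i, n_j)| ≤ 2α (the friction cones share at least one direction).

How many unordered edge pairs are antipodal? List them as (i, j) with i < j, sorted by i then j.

α = atan 0.55 = 28.81°;  2α = 57.62°
n_0 = (-0.2131, +0.9770)
n_1 = (-0.9972, -0.0752)
n_2 = (-0.3579, -0.9337)
n_3 = (+0.4343, -0.9008)
n_4 = (+0.9168, +0.3995)
  (0,1): δ = 97.99°  ·
  (0,2): δ = 33.28°  ✓
  (0,3): δ = 13.44°  ✓
  (0,4): δ = 101.24°  ·
  (1,2): δ = 115.28°  ·
  (1,3): δ = 68.57°  ·
  (1,4): δ = 19.23°  ✓
  (2,3): δ = 133.29°  ·
  (2,4): δ = 45.48°  ✓
  (3,4): δ = 92.20°  ·
antipodal pairs: 4

count = 4; pairs: (0,2), (0,3), (1,4), (2,4)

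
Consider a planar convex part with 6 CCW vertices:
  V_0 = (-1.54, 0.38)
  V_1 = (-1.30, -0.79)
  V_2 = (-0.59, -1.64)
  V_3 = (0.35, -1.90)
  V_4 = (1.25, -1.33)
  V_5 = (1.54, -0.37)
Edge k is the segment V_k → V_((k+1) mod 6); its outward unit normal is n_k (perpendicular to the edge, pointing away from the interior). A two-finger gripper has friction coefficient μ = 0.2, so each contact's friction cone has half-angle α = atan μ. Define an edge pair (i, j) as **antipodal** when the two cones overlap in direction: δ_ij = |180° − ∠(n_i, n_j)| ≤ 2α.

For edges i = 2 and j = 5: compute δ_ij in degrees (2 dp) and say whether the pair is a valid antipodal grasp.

δ = 1.78°, valid

α = atan 0.2 = 11.31°;  2α = 22.62°
edge 2: e_2 = (+0.94, -0.26);  n_2 = (-0.2666, -0.9638)
edge 5: e_5 = (-3.08, +0.75);  n_5 = (+0.2366, +0.9716)
∠(n_2, n_5) = 178.22°
δ = |180° − 178.22°| = 1.78°
1.78° ≤ 2α = 22.62°  →  valid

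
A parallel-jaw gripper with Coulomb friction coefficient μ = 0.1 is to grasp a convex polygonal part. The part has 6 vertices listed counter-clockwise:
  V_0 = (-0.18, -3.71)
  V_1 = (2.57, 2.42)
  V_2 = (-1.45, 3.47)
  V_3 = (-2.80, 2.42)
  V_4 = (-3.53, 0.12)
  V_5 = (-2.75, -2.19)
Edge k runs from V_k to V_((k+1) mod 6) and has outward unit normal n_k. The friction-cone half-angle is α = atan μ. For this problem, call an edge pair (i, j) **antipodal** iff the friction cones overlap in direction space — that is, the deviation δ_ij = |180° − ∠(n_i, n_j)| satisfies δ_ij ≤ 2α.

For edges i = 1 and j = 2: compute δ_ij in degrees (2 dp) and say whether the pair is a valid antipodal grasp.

δ = 127.49°, invalid

α = atan 0.1 = 5.71°;  2α = 11.42°
edge 1: e_1 = (-4.02, +1.05);  n_1 = (+0.2527, +0.9675)
edge 2: e_2 = (-1.35, -1.05);  n_2 = (-0.6139, +0.7894)
∠(n_1, n_2) = 52.51°
δ = |180° − 52.51°| = 127.49°
127.49° > 2α = 11.42°  →  invalid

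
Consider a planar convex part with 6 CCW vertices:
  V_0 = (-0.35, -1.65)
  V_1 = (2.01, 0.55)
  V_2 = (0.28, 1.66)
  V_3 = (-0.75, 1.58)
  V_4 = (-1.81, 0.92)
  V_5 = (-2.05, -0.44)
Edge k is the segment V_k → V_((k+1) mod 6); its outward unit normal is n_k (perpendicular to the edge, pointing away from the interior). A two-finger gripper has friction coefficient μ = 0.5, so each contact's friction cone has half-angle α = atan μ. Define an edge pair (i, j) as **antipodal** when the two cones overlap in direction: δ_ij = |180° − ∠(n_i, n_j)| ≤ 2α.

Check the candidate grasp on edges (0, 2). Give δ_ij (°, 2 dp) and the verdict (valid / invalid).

α = atan 0.5 = 26.57°;  2α = 53.13°
edge 0: e_0 = (+2.36, +2.20);  n_0 = (+0.6819, -0.7315)
edge 2: e_2 = (-1.03, -0.08);  n_2 = (-0.0774, +0.9970)
∠(n_0, n_2) = 141.45°
δ = |180° − 141.45°| = 38.55°
38.55° ≤ 2α = 53.13°  →  valid

δ = 38.55°, valid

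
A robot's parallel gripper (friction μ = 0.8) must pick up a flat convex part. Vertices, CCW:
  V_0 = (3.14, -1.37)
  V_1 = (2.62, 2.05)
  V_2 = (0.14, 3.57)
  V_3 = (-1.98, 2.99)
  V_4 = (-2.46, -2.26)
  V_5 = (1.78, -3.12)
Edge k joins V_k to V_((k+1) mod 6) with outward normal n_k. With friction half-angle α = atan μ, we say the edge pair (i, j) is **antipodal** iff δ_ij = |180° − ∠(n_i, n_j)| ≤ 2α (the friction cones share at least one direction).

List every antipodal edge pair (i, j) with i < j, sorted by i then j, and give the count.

α = atan 0.8 = 38.66°;  2α = 77.32°
n_0 = (+0.9886, +0.1503)
n_1 = (+0.5226, +0.8526)
n_2 = (-0.2639, +0.9646)
n_3 = (-0.9958, +0.0910)
n_4 = (-0.1988, -0.9800)
n_5 = (+0.7896, -0.6136)
  (0,1): δ = 130.15°  ·
  (0,2): δ = 83.34°  ·
  (0,3): δ = 13.87°  ✓
  (0,4): δ = 69.89°  ✓
  (0,5): δ = 133.50°  ·
  (1,2): δ = 133.19°  ·
  (1,3): δ = 63.72°  ✓
  (1,4): δ = 20.04°  ✓
  (1,5): δ = 83.65°  ·
  (2,3): δ = 110.52°  ·
  (2,4): δ = 26.77°  ✓
  (2,5): δ = 36.85°  ✓
  (3,4): δ = 96.24°  ·
  (3,5): δ = 32.63°  ✓
  (4,5): δ = 116.39°  ·
antipodal pairs: 7

count = 7; pairs: (0,3), (0,4), (1,3), (1,4), (2,4), (2,5), (3,5)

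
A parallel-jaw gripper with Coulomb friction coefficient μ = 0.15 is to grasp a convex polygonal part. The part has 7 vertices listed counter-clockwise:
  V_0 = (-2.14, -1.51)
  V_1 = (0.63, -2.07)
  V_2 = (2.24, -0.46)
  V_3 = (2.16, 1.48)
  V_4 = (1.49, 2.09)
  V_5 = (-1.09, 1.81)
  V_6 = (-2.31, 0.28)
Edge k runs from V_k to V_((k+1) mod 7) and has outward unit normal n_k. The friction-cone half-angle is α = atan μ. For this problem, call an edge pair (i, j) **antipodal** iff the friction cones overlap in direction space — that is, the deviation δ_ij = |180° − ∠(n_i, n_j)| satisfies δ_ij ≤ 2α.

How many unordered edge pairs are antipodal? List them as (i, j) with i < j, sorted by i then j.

count = 2; pairs: (1,5), (2,6)

α = atan 0.15 = 8.53°;  2α = 17.06°
n_0 = (-0.1982, -0.9802)
n_1 = (+0.7071, -0.7071)
n_2 = (+0.9992, +0.0412)
n_3 = (+0.6732, +0.7394)
n_4 = (-0.1079, +0.9942)
n_5 = (-0.7819, +0.6234)
n_6 = (-0.9955, -0.0945)
  (0,1): δ = 123.57°  ·
  (0,2): δ = 76.21°  ·
  (0,3): δ = 30.89°  ·
  (0,4): δ = 17.62°  ·
  (0,5): δ = 62.86°  ·
  (0,6): δ = 106.85°  ·
  (1,2): δ = 132.64°  ·
  (1,3): δ = 87.32°  ·
  (1,4): δ = 38.81°  ·
  (1,5): δ = 6.43°  ✓
  (1,6): δ = 50.43°  ·
  (2,3): δ = 134.68°  ·
  (2,4): δ = 86.17°  ·
  (2,5): δ = 40.93°  ·
  (2,6): δ = 3.06°  ✓
  (3,4): δ = 131.49°  ·
  (3,5): δ = 86.25°  ·
  (3,6): δ = 42.26°  ·
  (4,5): δ = 134.76°  ·
  (4,6): δ = 90.77°  ·
  (5,6): δ = 136.01°  ·
antipodal pairs: 2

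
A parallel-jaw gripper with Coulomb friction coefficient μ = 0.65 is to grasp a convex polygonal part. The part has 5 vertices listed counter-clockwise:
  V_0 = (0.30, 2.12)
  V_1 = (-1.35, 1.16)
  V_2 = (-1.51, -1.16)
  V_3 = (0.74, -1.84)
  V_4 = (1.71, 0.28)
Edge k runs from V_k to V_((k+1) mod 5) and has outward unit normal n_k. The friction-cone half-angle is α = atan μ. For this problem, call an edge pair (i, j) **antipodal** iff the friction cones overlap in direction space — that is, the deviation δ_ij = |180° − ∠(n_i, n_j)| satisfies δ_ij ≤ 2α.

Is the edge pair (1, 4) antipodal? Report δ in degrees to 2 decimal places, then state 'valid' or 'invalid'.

δ = 41.41°, valid

α = atan 0.65 = 33.02°;  2α = 66.05°
edge 1: e_1 = (-0.16, -2.32);  n_1 = (-0.9976, +0.0688)
edge 4: e_4 = (-1.41, +1.84);  n_4 = (+0.7937, +0.6083)
∠(n_1, n_4) = 138.59°
δ = |180° − 138.59°| = 41.41°
41.41° ≤ 2α = 66.05°  →  valid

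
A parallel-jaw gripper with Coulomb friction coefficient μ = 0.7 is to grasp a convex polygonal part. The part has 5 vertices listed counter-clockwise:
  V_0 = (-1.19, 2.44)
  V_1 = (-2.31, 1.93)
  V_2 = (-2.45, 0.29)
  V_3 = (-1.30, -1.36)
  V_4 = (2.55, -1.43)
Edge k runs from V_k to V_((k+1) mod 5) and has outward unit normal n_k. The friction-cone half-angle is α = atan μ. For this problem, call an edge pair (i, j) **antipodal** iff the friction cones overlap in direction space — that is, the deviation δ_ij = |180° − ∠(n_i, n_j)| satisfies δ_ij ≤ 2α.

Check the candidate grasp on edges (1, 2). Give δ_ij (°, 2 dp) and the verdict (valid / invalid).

α = atan 0.7 = 34.99°;  2α = 69.98°
edge 1: e_1 = (-0.14, -1.64);  n_1 = (-0.9964, +0.0851)
edge 2: e_2 = (+1.15, -1.65);  n_2 = (-0.8204, -0.5718)
∠(n_1, n_2) = 39.75°
δ = |180° − 39.75°| = 140.25°
140.25° > 2α = 69.98°  →  invalid

δ = 140.25°, invalid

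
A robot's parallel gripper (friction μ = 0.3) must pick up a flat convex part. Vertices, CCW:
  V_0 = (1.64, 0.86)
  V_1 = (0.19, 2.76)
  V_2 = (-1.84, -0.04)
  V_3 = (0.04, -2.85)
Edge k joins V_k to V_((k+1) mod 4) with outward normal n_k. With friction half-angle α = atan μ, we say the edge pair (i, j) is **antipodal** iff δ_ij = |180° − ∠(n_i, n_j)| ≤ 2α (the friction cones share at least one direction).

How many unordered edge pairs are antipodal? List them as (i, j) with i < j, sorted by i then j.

α = atan 0.3 = 16.70°;  2α = 33.40°
n_0 = (+0.7950, +0.6067)
n_1 = (-0.8096, +0.5870)
n_2 = (-0.8311, -0.5561)
n_3 = (+0.9182, -0.3960)
  (0,1): δ = 73.29°  ·
  (0,2): δ = 3.57°  ✓
  (0,3): δ = 119.32°  ·
  (1,2): δ = 110.27°  ·
  (1,3): δ = 12.61°  ✓
  (2,3): δ = 57.11°  ·
antipodal pairs: 2

count = 2; pairs: (0,2), (1,3)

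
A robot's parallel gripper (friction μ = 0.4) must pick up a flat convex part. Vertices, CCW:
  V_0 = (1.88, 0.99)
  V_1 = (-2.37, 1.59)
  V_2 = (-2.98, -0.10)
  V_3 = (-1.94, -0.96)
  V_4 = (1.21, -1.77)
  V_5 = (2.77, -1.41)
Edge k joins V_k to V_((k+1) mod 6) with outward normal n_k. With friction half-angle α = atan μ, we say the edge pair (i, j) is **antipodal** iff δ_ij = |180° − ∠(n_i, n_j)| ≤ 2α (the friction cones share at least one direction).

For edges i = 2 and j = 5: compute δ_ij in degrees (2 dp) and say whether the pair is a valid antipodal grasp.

δ = 30.07°, valid

α = atan 0.4 = 21.80°;  2α = 43.60°
edge 2: e_2 = (+1.04, -0.86);  n_2 = (-0.6373, -0.7706)
edge 5: e_5 = (-0.89, +2.40);  n_5 = (+0.9376, +0.3477)
∠(n_2, n_5) = 149.93°
δ = |180° − 149.93°| = 30.07°
30.07° ≤ 2α = 43.60°  →  valid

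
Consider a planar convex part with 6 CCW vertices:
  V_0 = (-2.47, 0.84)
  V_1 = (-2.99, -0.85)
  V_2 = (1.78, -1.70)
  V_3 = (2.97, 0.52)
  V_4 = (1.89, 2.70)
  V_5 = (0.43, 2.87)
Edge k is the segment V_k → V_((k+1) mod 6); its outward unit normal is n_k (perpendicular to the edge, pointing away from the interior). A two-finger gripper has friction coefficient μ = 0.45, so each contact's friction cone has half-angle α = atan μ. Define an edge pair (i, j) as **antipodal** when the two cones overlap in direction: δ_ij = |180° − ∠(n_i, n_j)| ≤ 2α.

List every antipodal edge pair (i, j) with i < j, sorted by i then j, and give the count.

α = atan 0.45 = 24.23°;  2α = 48.46°
n_0 = (-0.9558, +0.2941)
n_1 = (-0.1754, -0.9845)
n_2 = (+0.8814, -0.4724)
n_3 = (+0.8961, +0.4439)
n_4 = (+0.1157, +0.9933)
n_5 = (-0.5735, +0.8192)
  (0,1): δ = 83.00°  ·
  (0,2): δ = 11.09°  ✓
  (0,3): δ = 43.46°  ✓
  (0,4): δ = 100.46°  ·
  (0,5): δ = 142.09°  ·
  (1,2): δ = 108.09°  ·
  (1,3): δ = 53.54°  ·
  (1,4): δ = 3.46°  ✓
  (1,5): δ = 45.10°  ✓
  (2,3): δ = 125.45°  ·
  (2,4): δ = 68.45°  ·
  (2,5): δ = 26.82°  ✓
  (3,4): δ = 123.00°  ·
  (3,5): δ = 81.36°  ·
  (4,5): δ = 138.37°  ·
antipodal pairs: 5

count = 5; pairs: (0,2), (0,3), (1,4), (1,5), (2,5)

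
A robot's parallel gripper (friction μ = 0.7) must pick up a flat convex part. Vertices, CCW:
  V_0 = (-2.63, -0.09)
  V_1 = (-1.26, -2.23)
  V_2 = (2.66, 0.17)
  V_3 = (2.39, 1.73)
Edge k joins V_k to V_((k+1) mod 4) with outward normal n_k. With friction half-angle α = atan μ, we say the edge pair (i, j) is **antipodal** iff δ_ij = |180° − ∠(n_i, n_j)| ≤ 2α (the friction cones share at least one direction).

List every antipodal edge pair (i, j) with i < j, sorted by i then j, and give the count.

count = 2; pairs: (0,2), (1,3)

α = atan 0.7 = 34.99°;  2α = 69.98°
n_0 = (-0.8422, -0.5392)
n_1 = (+0.5222, -0.8529)
n_2 = (+0.9854, +0.1705)
n_3 = (-0.3408, +0.9401)
  (0,1): δ = 91.15°  ·
  (0,2): δ = 22.81°  ✓
  (0,3): δ = 77.30°  ·
  (1,2): δ = 111.66°  ·
  (1,3): δ = 11.55°  ✓
  (2,3): δ = 79.89°  ·
antipodal pairs: 2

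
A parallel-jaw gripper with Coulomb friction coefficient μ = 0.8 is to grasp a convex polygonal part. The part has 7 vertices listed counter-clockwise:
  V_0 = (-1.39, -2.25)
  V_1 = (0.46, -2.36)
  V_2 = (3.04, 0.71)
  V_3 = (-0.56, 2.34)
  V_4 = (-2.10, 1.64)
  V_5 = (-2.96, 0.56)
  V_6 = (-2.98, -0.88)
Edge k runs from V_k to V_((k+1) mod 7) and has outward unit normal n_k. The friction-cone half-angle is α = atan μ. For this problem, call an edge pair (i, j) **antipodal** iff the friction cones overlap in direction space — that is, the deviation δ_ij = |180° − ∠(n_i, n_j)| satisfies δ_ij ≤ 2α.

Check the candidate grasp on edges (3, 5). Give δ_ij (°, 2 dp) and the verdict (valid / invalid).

δ = 115.24°, invalid

α = atan 0.8 = 38.66°;  2α = 77.32°
edge 3: e_3 = (-1.54, -0.70);  n_3 = (-0.4138, +0.9104)
edge 5: e_5 = (-0.02, -1.44);  n_5 = (-0.9999, +0.0139)
∠(n_3, n_5) = 64.76°
δ = |180° − 64.76°| = 115.24°
115.24° > 2α = 77.32°  →  invalid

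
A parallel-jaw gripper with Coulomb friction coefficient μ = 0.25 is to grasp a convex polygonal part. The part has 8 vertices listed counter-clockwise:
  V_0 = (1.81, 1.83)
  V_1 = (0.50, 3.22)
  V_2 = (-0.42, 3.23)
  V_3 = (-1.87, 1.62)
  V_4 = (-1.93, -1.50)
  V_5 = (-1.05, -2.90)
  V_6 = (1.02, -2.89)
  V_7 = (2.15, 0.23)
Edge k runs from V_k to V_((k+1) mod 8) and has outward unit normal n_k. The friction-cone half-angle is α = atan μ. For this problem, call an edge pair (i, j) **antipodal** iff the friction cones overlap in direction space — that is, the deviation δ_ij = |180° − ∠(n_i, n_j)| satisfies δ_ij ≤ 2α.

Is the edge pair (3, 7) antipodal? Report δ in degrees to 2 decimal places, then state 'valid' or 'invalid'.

δ = 13.10°, valid

α = atan 0.25 = 14.04°;  2α = 28.07°
edge 3: e_3 = (-0.06, -3.12);  n_3 = (-0.9998, +0.0192)
edge 7: e_7 = (-0.34, +1.60);  n_7 = (+0.9782, +0.2079)
∠(n_3, n_7) = 166.90°
δ = |180° − 166.90°| = 13.10°
13.10° ≤ 2α = 28.07°  →  valid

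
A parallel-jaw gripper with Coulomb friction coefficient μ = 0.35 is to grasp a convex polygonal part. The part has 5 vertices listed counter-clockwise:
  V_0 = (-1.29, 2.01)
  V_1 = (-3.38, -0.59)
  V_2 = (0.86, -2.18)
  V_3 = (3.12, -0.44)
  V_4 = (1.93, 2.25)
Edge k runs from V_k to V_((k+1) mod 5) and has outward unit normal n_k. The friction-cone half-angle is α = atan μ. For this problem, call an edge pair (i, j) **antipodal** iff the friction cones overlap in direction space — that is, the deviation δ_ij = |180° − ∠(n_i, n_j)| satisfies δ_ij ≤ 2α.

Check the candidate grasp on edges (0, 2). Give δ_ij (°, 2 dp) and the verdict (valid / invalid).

α = atan 0.35 = 19.29°;  2α = 38.58°
edge 0: e_0 = (-2.09, -2.60);  n_0 = (-0.7794, +0.6265)
edge 2: e_2 = (+2.26, +1.74);  n_2 = (+0.6100, -0.7924)
∠(n_0, n_2) = 166.39°
δ = |180° − 166.39°| = 13.61°
13.61° ≤ 2α = 38.58°  →  valid

δ = 13.61°, valid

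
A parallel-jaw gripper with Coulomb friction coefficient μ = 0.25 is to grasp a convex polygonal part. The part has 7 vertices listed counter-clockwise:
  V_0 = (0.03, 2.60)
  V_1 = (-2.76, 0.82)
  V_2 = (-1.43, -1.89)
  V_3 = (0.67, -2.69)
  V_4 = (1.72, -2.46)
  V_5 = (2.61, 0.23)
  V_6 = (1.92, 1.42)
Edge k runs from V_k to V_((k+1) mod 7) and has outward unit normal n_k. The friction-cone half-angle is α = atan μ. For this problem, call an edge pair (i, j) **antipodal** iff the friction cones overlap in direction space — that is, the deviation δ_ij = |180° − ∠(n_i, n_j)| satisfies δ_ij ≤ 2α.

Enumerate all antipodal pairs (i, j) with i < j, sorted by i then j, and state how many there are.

count = 3; pairs: (0,3), (1,5), (2,6)

α = atan 0.25 = 14.04°;  2α = 28.07°
n_0 = (-0.5379, +0.8430)
n_1 = (-0.8977, -0.4406)
n_2 = (-0.3560, -0.9345)
n_3 = (+0.2140, -0.9768)
n_4 = (+0.9494, -0.3141)
n_5 = (+0.8651, +0.5016)
n_6 = (+0.5296, +0.8483)
  (0,1): δ = 96.40°  ·
  (0,2): δ = 53.39°  ·
  (0,3): δ = 20.18°  ✓
  (0,4): δ = 39.16°  ·
  (0,5): δ = 87.57°  ·
  (0,6): δ = 115.48°  ·
  (1,2): δ = 137.00°  ·
  (1,3): δ = 103.79°  ·
  (1,4): δ = 44.45°  ·
  (1,5): δ = 3.97°  ✓
  (1,6): δ = 31.88°  ·
  (2,3): δ = 146.79°  ·
  (2,4): δ = 87.45°  ·
  (2,5): δ = 39.04°  ·
  (2,6): δ = 11.12°  ✓
  (3,4): δ = 120.66°  ·
  (3,5): δ = 72.25°  ·
  (3,6): δ = 44.33°  ·
  (4,5): δ = 131.59°  ·
  (4,6): δ = 103.67°  ·
  (5,6): δ = 152.08°  ·
antipodal pairs: 3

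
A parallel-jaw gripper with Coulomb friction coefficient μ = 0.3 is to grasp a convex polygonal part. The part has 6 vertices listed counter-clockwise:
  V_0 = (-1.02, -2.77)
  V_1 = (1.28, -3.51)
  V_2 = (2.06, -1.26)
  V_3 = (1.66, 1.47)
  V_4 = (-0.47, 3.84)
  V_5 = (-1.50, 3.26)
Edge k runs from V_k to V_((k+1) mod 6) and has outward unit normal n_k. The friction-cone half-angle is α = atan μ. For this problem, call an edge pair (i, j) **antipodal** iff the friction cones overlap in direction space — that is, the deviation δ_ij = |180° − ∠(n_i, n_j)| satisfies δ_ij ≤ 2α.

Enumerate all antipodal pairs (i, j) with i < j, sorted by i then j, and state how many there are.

count = 3; pairs: (0,3), (1,5), (2,5)

α = atan 0.3 = 16.70°;  2α = 33.40°
n_0 = (-0.3063, -0.9519)
n_1 = (+0.9448, -0.3275)
n_2 = (+0.9894, +0.1450)
n_3 = (+0.7438, +0.6684)
n_4 = (-0.4907, +0.8713)
n_5 = (-0.9968, -0.0794)
  (0,1): δ = 91.28°  ·
  (0,2): δ = 63.83°  ·
  (0,3): δ = 30.22°  ✓
  (0,4): δ = 47.22°  ·
  (0,5): δ = 112.39°  ·
  (1,2): δ = 152.54°  ·
  (1,3): δ = 118.93°  ·
  (1,4): δ = 41.50°  ·
  (1,5): δ = 23.67°  ✓
  (2,3): δ = 146.39°  ·
  (2,4): δ = 68.95°  ·
  (2,5): δ = 3.78°  ✓
  (3,4): δ = 102.56°  ·
  (3,5): δ = 37.40°  ·
  (4,5): δ = 114.83°  ·
antipodal pairs: 3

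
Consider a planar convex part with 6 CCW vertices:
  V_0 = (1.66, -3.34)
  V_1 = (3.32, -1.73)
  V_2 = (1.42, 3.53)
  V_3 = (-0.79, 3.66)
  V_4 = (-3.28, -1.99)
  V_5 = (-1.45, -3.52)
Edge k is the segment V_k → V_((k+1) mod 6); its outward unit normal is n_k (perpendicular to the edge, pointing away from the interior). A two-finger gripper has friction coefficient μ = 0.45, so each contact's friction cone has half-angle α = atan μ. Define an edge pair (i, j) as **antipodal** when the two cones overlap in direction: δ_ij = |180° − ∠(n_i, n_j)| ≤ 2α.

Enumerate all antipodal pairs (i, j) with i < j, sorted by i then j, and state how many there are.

count = 6; pairs: (0,2), (0,3), (1,3), (1,4), (2,4), (2,5)

α = atan 0.45 = 24.23°;  2α = 48.46°
n_0 = (+0.6962, -0.7178)
n_1 = (+0.9405, +0.3397)
n_2 = (+0.0587, +0.9983)
n_3 = (-0.9151, +0.4033)
n_4 = (-0.6414, -0.7672)
n_5 = (+0.0578, -0.9983)
  (0,1): δ = 114.26°  ·
  (0,2): δ = 47.49°  ✓
  (0,3): δ = 22.09°  ✓
  (0,4): δ = 95.98°  ·
  (0,5): δ = 139.19°  ·
  (1,2): δ = 113.23°  ·
  (1,3): δ = 43.64°  ✓
  (1,4): δ = 30.24°  ✓
  (1,5): δ = 73.45°  ·
  (2,3): δ = 110.42°  ·
  (2,4): δ = 36.53°  ✓
  (2,5): δ = 6.68°  ✓
  (3,4): δ = 106.11°  ·
  (3,5): δ = 62.90°  ·
  (4,5): δ = 136.79°  ·
antipodal pairs: 6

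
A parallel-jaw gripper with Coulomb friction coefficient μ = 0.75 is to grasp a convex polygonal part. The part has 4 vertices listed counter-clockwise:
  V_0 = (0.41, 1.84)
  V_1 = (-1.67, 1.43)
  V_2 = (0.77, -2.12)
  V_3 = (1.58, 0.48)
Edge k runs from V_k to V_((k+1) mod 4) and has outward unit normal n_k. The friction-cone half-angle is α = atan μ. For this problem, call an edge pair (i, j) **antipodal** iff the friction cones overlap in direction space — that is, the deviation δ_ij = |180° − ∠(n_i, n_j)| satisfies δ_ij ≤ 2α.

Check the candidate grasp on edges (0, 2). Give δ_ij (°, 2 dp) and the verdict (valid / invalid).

δ = 61.55°, valid

α = atan 0.75 = 36.87°;  2α = 73.74°
edge 0: e_0 = (-2.08, -0.41);  n_0 = (-0.1934, +0.9811)
edge 2: e_2 = (+0.81, +2.60);  n_2 = (+0.9547, -0.2974)
∠(n_0, n_2) = 118.45°
δ = |180° − 118.45°| = 61.55°
61.55° ≤ 2α = 73.74°  →  valid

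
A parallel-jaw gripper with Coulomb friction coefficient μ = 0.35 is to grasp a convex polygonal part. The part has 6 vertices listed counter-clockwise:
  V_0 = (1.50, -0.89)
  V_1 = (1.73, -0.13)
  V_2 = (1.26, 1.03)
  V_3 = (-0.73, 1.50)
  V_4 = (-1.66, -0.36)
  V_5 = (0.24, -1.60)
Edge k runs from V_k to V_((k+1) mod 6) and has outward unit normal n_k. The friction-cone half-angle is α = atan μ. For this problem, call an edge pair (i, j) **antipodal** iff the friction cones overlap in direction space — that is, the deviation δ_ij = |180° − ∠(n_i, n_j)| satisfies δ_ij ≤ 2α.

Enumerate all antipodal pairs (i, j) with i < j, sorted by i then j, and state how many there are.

α = atan 0.35 = 19.29°;  2α = 38.58°
n_0 = (+0.9571, -0.2897)
n_1 = (+0.9268, +0.3755)
n_2 = (+0.2299, +0.9732)
n_3 = (-0.8944, +0.4472)
n_4 = (-0.5465, -0.8374)
n_5 = (+0.4909, -0.8712)
  (0,1): δ = 141.11°  ·
  (0,2): δ = 86.45°  ·
  (0,3): δ = 9.73°  ✓
  (0,4): δ = 73.71°  ·
  (0,5): δ = 136.24°  ·
  (1,2): δ = 125.35°  ·
  (1,3): δ = 48.62°  ·
  (1,4): δ = 34.81°  ✓
  (1,5): δ = 97.34°  ·
  (2,3): δ = 103.28°  ·
  (2,4): δ = 19.84°  ✓
  (2,5): δ = 42.69°  ·
  (3,4): δ = 96.56°  ·
  (3,5): δ = 34.03°  ✓
  (4,5): δ = 117.47°  ·
antipodal pairs: 4

count = 4; pairs: (0,3), (1,4), (2,4), (3,5)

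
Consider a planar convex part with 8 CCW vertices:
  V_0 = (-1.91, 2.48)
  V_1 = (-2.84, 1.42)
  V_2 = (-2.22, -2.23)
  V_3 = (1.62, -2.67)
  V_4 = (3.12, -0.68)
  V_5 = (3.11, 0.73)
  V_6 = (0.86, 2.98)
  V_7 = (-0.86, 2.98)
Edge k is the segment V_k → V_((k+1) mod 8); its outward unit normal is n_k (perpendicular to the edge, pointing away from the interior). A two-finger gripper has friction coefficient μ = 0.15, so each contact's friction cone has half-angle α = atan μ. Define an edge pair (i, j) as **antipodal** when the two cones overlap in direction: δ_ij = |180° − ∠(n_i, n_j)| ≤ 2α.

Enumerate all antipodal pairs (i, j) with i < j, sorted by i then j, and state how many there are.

α = atan 0.15 = 8.53°;  2α = 17.06°
n_0 = (-0.7517, +0.6595)
n_1 = (-0.9859, -0.1675)
n_2 = (-0.1138, -0.9935)
n_3 = (+0.7986, -0.6019)
n_4 = (+1.0000, +0.0071)
n_5 = (+0.7071, +0.7071)
n_6 = (+0.0000, +1.0000)
n_7 = (-0.4299, +0.9029)
  (0,1): δ = 129.10°  ·
  (0,2): δ = 55.27°  ·
  (0,3): δ = 4.25°  ✓
  (0,4): δ = 41.67°  ·
  (0,5): δ = 86.26°  ·
  (0,6): δ = 131.26°  ·
  (0,7): δ = 156.73°  ·
  (1,2): δ = 106.18°  ·
  (1,3): δ = 46.65°  ·
  (1,4): δ = 9.23°  ✓
  (1,5): δ = 35.36°  ·
  (1,6): δ = 80.36°  ·
  (1,7): δ = 105.82°  ·
  (2,3): δ = 120.47°  ·
  (2,4): δ = 83.06°  ·
  (2,5): δ = 38.46°  ·
  (2,6): δ = 6.54°  ✓
  (2,7): δ = 32.00°  ·
  (3,4): δ = 142.59°  ·
  (3,5): δ = 97.99°  ·
  (3,6): δ = 52.99°  ·
  (3,7): δ = 27.53°  ·
  (4,5): δ = 135.41°  ·
  (4,6): δ = 90.41°  ·
  (4,7): δ = 64.94°  ·
  (5,6): δ = 135.00°  ·
  (5,7): δ = 109.54°  ·
  (6,7): δ = 154.54°  ·
antipodal pairs: 3

count = 3; pairs: (0,3), (1,4), (2,6)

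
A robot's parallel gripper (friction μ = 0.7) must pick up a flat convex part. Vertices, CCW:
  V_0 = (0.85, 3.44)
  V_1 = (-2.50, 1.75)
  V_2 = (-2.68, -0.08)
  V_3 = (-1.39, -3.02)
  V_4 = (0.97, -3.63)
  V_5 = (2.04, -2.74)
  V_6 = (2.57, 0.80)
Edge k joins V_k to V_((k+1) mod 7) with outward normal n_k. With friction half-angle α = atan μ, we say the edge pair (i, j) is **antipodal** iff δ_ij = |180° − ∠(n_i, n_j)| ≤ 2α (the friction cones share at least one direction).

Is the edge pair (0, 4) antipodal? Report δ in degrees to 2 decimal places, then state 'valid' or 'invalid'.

δ = 12.98°, valid

α = atan 0.7 = 34.99°;  2α = 69.98°
edge 0: e_0 = (-3.35, -1.69);  n_0 = (-0.4504, +0.8928)
edge 4: e_4 = (+1.07, +0.89);  n_4 = (+0.6395, -0.7688)
∠(n_0, n_4) = 167.02°
δ = |180° − 167.02°| = 12.98°
12.98° ≤ 2α = 69.98°  →  valid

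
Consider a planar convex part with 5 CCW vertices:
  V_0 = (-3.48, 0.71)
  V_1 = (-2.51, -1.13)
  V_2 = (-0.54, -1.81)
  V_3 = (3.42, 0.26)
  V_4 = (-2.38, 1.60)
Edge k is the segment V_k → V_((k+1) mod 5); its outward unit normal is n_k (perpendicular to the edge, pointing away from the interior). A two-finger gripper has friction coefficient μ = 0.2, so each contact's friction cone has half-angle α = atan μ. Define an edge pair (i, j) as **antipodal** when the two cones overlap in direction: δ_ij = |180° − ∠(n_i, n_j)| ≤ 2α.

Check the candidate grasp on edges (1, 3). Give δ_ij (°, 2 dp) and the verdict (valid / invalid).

α = atan 0.2 = 11.31°;  2α = 22.62°
edge 1: e_1 = (+1.97, -0.68);  n_1 = (-0.3263, -0.9453)
edge 3: e_3 = (-5.80, +1.34);  n_3 = (+0.2251, +0.9743)
∠(n_1, n_3) = 173.97°
δ = |180° − 173.97°| = 6.03°
6.03° ≤ 2α = 22.62°  →  valid

δ = 6.03°, valid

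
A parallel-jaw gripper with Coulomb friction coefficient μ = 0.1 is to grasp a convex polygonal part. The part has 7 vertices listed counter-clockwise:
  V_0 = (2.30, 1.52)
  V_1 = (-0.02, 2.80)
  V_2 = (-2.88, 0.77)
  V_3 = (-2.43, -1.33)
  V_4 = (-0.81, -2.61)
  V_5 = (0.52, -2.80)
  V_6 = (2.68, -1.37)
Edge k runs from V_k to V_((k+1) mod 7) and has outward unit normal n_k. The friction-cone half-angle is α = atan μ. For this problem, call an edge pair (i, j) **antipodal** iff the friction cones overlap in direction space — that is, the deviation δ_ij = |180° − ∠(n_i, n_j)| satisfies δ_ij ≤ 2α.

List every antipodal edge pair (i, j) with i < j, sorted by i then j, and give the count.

count = 3; pairs: (0,3), (1,5), (2,6)

α = atan 0.1 = 5.71°;  2α = 11.42°
n_0 = (+0.4831, +0.8756)
n_1 = (-0.5788, +0.8155)
n_2 = (-0.9778, -0.2095)
n_3 = (-0.6200, -0.7846)
n_4 = (-0.1414, -0.9899)
n_5 = (+0.5520, -0.8338)
n_6 = (+0.9915, +0.1304)
  (0,1): δ = 115.75°  ·
  (0,2): δ = 49.02°  ·
  (0,3): δ = 9.43°  ✓
  (0,4): δ = 20.76°  ·
  (0,5): δ = 62.39°  ·
  (0,6): δ = 126.38°  ·
  (1,2): δ = 113.27°  ·
  (1,3): δ = 73.68°  ·
  (1,4): δ = 43.50°  ·
  (1,5): δ = 1.86°  ✓
  (1,6): δ = 62.12°  ·
  (2,3): δ = 140.41°  ·
  (2,4): δ = 110.22°  ·
  (2,5): δ = 68.59°  ·
  (2,6): δ = 4.60°  ✓
  (3,4): δ = 149.82°  ·
  (3,5): δ = 108.18°  ·
  (3,6): δ = 44.20°  ·
  (4,5): δ = 138.36°  ·
  (4,6): δ = 74.38°  ·
  (5,6): δ = 116.02°  ·
antipodal pairs: 3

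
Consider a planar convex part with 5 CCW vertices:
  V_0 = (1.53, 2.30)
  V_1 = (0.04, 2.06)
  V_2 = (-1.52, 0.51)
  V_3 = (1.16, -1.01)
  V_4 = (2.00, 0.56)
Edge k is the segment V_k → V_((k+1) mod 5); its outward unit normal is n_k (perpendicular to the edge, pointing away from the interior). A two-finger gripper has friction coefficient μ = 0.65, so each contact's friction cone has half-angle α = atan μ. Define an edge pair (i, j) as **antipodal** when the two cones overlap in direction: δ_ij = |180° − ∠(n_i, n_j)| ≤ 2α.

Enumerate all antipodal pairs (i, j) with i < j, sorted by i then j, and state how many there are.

α = atan 0.65 = 33.02°;  2α = 66.05°
n_0 = (-0.1590, +0.9873)
n_1 = (-0.7048, +0.7094)
n_2 = (-0.4933, -0.8698)
n_3 = (+0.8817, -0.4718)
n_4 = (+0.9654, +0.2608)
  (0,1): δ = 144.33°  ·
  (0,2): δ = 38.71°  ✓
  (0,3): δ = 52.70°  ✓
  (0,4): δ = 95.97°  ·
  (1,2): δ = 74.38°  ·
  (1,3): δ = 17.04°  ✓
  (1,4): δ = 60.30°  ✓
  (2,3): δ = 88.59°  ·
  (2,4): δ = 45.32°  ✓
  (3,4): δ = 136.74°  ·
antipodal pairs: 5

count = 5; pairs: (0,2), (0,3), (1,3), (1,4), (2,4)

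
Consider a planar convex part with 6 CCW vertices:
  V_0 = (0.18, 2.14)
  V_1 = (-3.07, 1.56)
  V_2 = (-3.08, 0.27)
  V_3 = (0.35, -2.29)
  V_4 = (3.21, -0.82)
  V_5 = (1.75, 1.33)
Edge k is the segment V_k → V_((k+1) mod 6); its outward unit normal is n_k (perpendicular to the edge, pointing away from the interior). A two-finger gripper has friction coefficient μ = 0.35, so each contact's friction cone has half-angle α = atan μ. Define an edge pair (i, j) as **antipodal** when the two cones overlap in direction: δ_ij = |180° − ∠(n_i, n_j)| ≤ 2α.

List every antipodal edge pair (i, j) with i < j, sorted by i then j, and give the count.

count = 4; pairs: (0,3), (1,4), (2,4), (2,5)

α = atan 0.35 = 19.29°;  2α = 38.58°
n_0 = (-0.1757, +0.9844)
n_1 = (-1.0000, +0.0078)
n_2 = (-0.5981, -0.8014)
n_3 = (+0.4571, -0.8894)
n_4 = (+0.8273, +0.5618)
n_5 = (+0.4585, +0.8887)
  (0,1): δ = 100.56°  ·
  (0,2): δ = 46.85°  ·
  (0,3): δ = 17.08°  ✓
  (0,4): δ = 114.06°  ·
  (0,5): δ = 142.59°  ·
  (1,2): δ = 126.29°  ·
  (1,3): δ = 62.35°  ·
  (1,4): δ = 34.62°  ✓
  (1,5): δ = 63.15°  ·
  (2,3): δ = 116.06°  ·
  (2,4): δ = 19.08°  ✓
  (2,5): δ = 9.45°  ✓
  (3,4): δ = 83.02°  ·
  (3,5): δ = 54.49°  ·
  (4,5): δ = 151.47°  ·
antipodal pairs: 4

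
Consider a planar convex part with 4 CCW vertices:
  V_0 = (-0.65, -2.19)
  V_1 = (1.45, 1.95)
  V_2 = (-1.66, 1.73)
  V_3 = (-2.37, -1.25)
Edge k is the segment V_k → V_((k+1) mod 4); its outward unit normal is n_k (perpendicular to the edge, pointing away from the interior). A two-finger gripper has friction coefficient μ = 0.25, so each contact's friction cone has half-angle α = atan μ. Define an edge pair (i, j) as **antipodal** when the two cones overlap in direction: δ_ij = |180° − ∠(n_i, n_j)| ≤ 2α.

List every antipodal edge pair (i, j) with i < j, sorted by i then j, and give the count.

count = 1; pairs: (0,2)

α = atan 0.25 = 14.04°;  2α = 28.07°
n_0 = (+0.8918, -0.4524)
n_1 = (-0.0706, +0.9975)
n_2 = (-0.9728, +0.2318)
n_3 = (-0.4796, -0.8775)
  (0,1): δ = 59.06°  ·
  (0,2): δ = 13.50°  ✓
  (0,3): δ = 88.24°  ·
  (1,2): δ = 107.45°  ·
  (1,3): δ = 32.70°  ·
  (2,3): δ = 105.26°  ·
antipodal pairs: 1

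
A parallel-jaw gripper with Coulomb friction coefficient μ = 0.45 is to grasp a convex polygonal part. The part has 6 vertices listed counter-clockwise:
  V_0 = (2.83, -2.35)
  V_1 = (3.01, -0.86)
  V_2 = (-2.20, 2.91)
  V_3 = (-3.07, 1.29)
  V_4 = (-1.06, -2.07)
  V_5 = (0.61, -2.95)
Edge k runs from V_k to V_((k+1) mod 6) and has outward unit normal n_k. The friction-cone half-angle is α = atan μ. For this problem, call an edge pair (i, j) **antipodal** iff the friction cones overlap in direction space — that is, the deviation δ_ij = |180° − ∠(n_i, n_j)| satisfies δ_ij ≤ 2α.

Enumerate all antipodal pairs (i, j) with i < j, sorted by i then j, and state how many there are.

count = 5; pairs: (0,2), (0,3), (1,3), (1,4), (2,5)

α = atan 0.45 = 24.23°;  2α = 48.46°
n_0 = (+0.9928, -0.1199)
n_1 = (+0.5862, +0.8101)
n_2 = (-0.8810, +0.4731)
n_3 = (-0.8582, -0.5134)
n_4 = (-0.4662, -0.8847)
n_5 = (+0.2609, -0.9654)
  (0,1): δ = 119.00°  ·
  (0,2): δ = 21.35°  ✓
  (0,3): δ = 37.78°  ✓
  (0,4): δ = 69.10°  ·
  (0,5): δ = 112.01°  ·
  (1,2): δ = 82.35°  ·
  (1,3): δ = 23.22°  ✓
  (1,4): δ = 8.10°  ✓
  (1,5): δ = 51.01°  ·
  (2,3): δ = 120.87°  ·
  (2,4): δ = 89.55°  ·
  (2,5): δ = 46.64°  ✓
  (3,4): δ = 148.68°  ·
  (3,5): δ = 105.76°  ·
  (4,5): δ = 137.09°  ·
antipodal pairs: 5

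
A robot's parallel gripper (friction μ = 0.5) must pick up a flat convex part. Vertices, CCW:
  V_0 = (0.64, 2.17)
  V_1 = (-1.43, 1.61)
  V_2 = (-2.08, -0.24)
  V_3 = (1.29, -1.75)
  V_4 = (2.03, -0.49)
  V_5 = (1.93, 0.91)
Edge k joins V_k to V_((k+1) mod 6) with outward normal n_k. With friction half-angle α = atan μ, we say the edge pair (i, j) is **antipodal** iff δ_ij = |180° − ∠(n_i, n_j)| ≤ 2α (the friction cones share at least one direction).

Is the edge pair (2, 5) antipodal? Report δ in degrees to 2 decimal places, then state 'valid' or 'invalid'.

δ = 20.19°, valid

α = atan 0.5 = 26.57°;  2α = 53.13°
edge 2: e_2 = (+3.37, -1.51);  n_2 = (-0.4089, -0.9126)
edge 5: e_5 = (-1.29, +1.26);  n_5 = (+0.6987, +0.7154)
∠(n_2, n_5) = 159.81°
δ = |180° − 159.81°| = 20.19°
20.19° ≤ 2α = 53.13°  →  valid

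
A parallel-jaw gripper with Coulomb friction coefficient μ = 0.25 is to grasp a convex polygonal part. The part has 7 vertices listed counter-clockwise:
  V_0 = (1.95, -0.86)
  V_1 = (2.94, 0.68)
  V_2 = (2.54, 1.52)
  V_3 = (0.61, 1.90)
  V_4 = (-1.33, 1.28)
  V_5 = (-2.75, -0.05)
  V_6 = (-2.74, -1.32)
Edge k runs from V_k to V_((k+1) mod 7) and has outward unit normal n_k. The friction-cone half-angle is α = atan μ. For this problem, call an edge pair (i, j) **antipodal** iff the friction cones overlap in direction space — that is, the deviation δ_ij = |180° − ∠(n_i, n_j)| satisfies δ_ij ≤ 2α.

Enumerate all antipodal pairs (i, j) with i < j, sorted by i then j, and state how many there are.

α = atan 0.25 = 14.04°;  2α = 28.07°
n_0 = (+0.8412, -0.5408)
n_1 = (+0.9029, +0.4299)
n_2 = (+0.1932, +0.9812)
n_3 = (-0.3044, +0.9525)
n_4 = (-0.6836, +0.7299)
n_5 = (-1.0000, -0.0079)
n_6 = (+0.0976, -0.9952)
  (0,1): δ = 121.80°  ·
  (0,2): δ = 68.40°  ·
  (0,3): δ = 39.54°  ·
  (0,4): δ = 14.14°  ✓
  (0,5): δ = 33.19°  ·
  (0,6): δ = 128.34°  ·
  (1,2): δ = 126.60°  ·
  (1,3): δ = 97.74°  ·
  (1,4): δ = 72.34°  ·
  (1,5): δ = 25.01°  ✓
  (1,6): δ = 70.14°  ·
  (2,3): δ = 151.14°  ·
  (2,4): δ = 125.74°  ·
  (2,5): δ = 78.41°  ·
  (2,6): δ = 16.74°  ✓
  (3,4): δ = 154.60°  ·
  (3,5): δ = 107.27°  ·
  (3,6): δ = 12.12°  ✓
  (4,5): δ = 132.67°  ·
  (4,6): δ = 37.52°  ·
  (5,6): δ = 84.85°  ·
antipodal pairs: 4

count = 4; pairs: (0,4), (1,5), (2,6), (3,6)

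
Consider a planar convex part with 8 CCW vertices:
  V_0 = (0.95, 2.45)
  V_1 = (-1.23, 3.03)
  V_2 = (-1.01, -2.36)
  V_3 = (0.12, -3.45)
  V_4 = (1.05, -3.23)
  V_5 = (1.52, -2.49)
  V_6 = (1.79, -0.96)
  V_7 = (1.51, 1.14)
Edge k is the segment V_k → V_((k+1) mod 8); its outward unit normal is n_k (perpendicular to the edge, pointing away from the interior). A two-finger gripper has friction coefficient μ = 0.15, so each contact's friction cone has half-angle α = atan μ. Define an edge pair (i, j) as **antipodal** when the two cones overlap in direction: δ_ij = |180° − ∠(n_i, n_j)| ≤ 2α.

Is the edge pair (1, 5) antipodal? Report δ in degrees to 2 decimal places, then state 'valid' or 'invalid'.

α = atan 0.15 = 8.53°;  2α = 17.06°
edge 1: e_1 = (+0.22, -5.39);  n_1 = (-0.9992, -0.0408)
edge 5: e_5 = (+0.27, +1.53);  n_5 = (+0.9848, -0.1738)
∠(n_1, n_5) = 167.65°
δ = |180° − 167.65°| = 12.35°
12.35° ≤ 2α = 17.06°  →  valid

δ = 12.35°, valid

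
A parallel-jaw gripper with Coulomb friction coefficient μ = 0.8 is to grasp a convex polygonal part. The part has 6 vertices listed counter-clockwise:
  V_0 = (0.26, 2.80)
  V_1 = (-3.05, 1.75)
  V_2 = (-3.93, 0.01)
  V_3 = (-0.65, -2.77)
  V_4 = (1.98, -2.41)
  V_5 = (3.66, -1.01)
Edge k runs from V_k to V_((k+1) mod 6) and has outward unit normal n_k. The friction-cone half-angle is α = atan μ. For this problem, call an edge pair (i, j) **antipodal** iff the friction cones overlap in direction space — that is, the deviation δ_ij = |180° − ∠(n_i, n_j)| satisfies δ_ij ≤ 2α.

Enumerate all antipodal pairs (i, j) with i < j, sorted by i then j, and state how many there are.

α = atan 0.8 = 38.66°;  2α = 77.32°
n_0 = (-0.3024, +0.9532)
n_1 = (-0.8924, +0.4513)
n_2 = (-0.6466, -0.7629)
n_3 = (+0.1356, -0.9908)
n_4 = (+0.6402, -0.7682)
n_5 = (+0.7461, +0.6658)
  (0,1): δ = 134.43°  ·
  (0,2): δ = 57.88°  ✓
  (0,3): δ = 9.81°  ✓
  (0,4): δ = 22.21°  ✓
  (0,5): δ = 114.15°  ·
  (1,2): δ = 103.46°  ·
  (1,3): δ = 55.38°  ✓
  (1,4): δ = 23.37°  ✓
  (1,5): δ = 68.57°  ✓
  (2,3): δ = 131.92°  ·
  (2,4): δ = 99.91°  ·
  (2,5): δ = 7.97°  ✓
  (3,4): δ = 147.99°  ·
  (3,5): δ = 56.05°  ✓
  (4,5): δ = 88.06°  ·
antipodal pairs: 8

count = 8; pairs: (0,2), (0,3), (0,4), (1,3), (1,4), (1,5), (2,5), (3,5)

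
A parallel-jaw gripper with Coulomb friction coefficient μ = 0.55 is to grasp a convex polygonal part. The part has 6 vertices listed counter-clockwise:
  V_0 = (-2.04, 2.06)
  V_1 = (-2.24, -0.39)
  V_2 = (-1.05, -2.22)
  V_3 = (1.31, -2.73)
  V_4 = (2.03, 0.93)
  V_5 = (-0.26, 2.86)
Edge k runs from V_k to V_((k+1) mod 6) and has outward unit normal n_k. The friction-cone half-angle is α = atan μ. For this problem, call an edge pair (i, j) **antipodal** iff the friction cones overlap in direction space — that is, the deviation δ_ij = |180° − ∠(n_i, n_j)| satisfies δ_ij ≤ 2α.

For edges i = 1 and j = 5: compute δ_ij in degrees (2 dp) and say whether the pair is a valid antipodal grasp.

α = atan 0.55 = 28.81°;  2α = 57.62°
edge 1: e_1 = (+1.19, -1.83);  n_1 = (-0.8383, -0.5451)
edge 5: e_5 = (-1.78, -0.80);  n_5 = (-0.4099, +0.9121)
∠(n_1, n_5) = 98.83°
δ = |180° − 98.83°| = 81.17°
81.17° > 2α = 57.62°  →  invalid

δ = 81.17°, invalid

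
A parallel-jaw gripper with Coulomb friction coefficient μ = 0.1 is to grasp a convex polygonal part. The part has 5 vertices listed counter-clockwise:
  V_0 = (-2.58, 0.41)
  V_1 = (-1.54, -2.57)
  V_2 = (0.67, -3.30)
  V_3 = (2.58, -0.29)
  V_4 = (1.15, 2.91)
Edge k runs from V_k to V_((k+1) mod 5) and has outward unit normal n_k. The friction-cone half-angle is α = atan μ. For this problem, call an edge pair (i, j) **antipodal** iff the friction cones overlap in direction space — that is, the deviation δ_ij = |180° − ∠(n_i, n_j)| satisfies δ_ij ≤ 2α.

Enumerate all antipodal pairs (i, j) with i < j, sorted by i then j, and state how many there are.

count = 1; pairs: (0,3)

α = atan 0.1 = 5.71°;  2α = 11.42°
n_0 = (-0.9442, -0.3295)
n_1 = (-0.3136, -0.9495)
n_2 = (+0.8444, -0.5358)
n_3 = (+0.9130, +0.4080)
n_4 = (-0.5568, +0.8307)
  (0,1): δ = 127.52°  ·
  (0,2): δ = 51.64°  ·
  (0,3): δ = 4.84°  ✓
  (0,4): δ = 104.59°  ·
  (1,2): δ = 104.12°  ·
  (1,3): δ = 47.64°  ·
  (1,4): δ = 52.11°  ·
  (2,3): δ = 123.52°  ·
  (2,4): δ = 23.77°  ·
  (3,4): δ = 80.25°  ·
antipodal pairs: 1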